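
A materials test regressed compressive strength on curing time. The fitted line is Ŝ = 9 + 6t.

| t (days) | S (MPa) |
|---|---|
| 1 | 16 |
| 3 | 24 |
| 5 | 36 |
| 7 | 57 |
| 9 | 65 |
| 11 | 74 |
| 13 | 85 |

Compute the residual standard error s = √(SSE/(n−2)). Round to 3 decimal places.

t=1: Ŝ = 9 + 6·1 = 15; e = 16 − 15 = 1
t=3: Ŝ = 9 + 6·3 = 27; e = 24 − 27 = -3
t=5: Ŝ = 9 + 6·5 = 39; e = 36 − 39 = -3
t=7: Ŝ = 9 + 6·7 = 51; e = 57 − 51 = 6
t=9: Ŝ = 9 + 6·9 = 63; e = 65 − 63 = 2
t=11: Ŝ = 9 + 6·11 = 75; e = 74 − 75 = -1
t=13: Ŝ = 9 + 6·13 = 87; e = 85 − 87 = -2
SSE = 1 + 9 + 9 + 36 + 4 + 1 + 4 = 64
s = √(64/5) = √12.8 ≈ 3.578

s = 3.578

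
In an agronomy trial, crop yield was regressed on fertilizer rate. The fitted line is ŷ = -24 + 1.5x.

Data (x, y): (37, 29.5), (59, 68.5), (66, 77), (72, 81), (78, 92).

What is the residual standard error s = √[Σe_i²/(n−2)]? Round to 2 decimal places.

x=37: ŷ = -24 + 1.5·37 = 31.5; e = 29.5 − 31.5 = -2
x=59: ŷ = -24 + 1.5·59 = 64.5; e = 68.5 − 64.5 = 4
x=66: ŷ = -24 + 1.5·66 = 75; e = 77 − 75 = 2
x=72: ŷ = -24 + 1.5·72 = 84; e = 81 − 84 = -3
x=78: ŷ = -24 + 1.5·78 = 93; e = 92 − 93 = -1
SSE = 4 + 16 + 4 + 9 + 1 = 34
s = √(34/3) = √11.3333 ≈ 3.37

s = 3.37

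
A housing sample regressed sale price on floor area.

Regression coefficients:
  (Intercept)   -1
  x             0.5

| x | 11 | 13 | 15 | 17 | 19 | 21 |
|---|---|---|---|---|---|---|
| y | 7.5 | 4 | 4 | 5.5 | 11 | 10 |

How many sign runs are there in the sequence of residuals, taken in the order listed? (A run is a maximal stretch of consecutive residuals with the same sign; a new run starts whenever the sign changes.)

x=11: ŷ = -1 + 0.5·11 = 4.5; e = 7.5 − 4.5 = 3
x=13: ŷ = -1 + 0.5·13 = 5.5; e = 4 − 5.5 = -1.5
x=15: ŷ = -1 + 0.5·15 = 6.5; e = 4 − 6.5 = -2.5
x=17: ŷ = -1 + 0.5·17 = 7.5; e = 5.5 − 7.5 = -2
x=19: ŷ = -1 + 0.5·19 = 8.5; e = 11 − 8.5 = 2.5
x=21: ŷ = -1 + 0.5·21 = 9.5; e = 10 − 9.5 = 0.5
Signs: + − − − + +
Runs: +×1, −×3, +×2 → 3

3 runs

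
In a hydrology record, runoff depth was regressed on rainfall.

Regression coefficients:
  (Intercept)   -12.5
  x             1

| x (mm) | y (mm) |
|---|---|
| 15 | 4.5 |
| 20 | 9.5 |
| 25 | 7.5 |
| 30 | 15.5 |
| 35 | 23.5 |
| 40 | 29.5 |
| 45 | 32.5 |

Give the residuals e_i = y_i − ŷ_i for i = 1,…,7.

2, 2, -5, -2, 1, 2, 0

x=15: ŷ = -12.5 + 15 = 2.5; e = 4.5 − 2.5 = 2
x=20: ŷ = -12.5 + 20 = 7.5; e = 9.5 − 7.5 = 2
x=25: ŷ = -12.5 + 25 = 12.5; e = 7.5 − 12.5 = -5
x=30: ŷ = -12.5 + 30 = 17.5; e = 15.5 − 17.5 = -2
x=35: ŷ = -12.5 + 35 = 22.5; e = 23.5 − 22.5 = 1
x=40: ŷ = -12.5 + 40 = 27.5; e = 29.5 − 27.5 = 2
x=45: ŷ = -12.5 + 45 = 32.5; e = 32.5 − 32.5 = 0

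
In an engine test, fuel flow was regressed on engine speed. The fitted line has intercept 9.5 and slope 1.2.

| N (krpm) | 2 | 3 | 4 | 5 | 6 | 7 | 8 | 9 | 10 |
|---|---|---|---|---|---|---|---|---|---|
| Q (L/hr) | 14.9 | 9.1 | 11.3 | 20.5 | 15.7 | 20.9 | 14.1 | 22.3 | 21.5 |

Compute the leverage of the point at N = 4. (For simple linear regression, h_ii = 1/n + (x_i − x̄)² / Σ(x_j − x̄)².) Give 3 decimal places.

h = 0.178

N̄ = (2 + 3 + 4 + 5 + 6 + 7 + 8 + 9 + 10)/9 = 6
Σ(N − N̄)² = 16 + 9 + 4 + 1 + 0 + 1 + 4 + 9 + 16 = 60
h = 1/9 + (-2)²/60 = 0.111111 + 0.0666667 = 0.178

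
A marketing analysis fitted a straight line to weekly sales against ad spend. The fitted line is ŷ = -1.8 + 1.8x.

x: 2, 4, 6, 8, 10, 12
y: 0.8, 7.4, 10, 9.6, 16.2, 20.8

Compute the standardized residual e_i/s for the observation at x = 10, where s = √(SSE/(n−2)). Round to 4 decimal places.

0.0000

x=2: ŷ = -1.8 + 1.8·2 = 1.8; e = 0.8 − 1.8 = -1
x=4: ŷ = -1.8 + 1.8·4 = 5.4; e = 7.4 − 5.4 = 2
x=6: ŷ = -1.8 + 1.8·6 = 9; e = 10 − 9 = 1
x=8: ŷ = -1.8 + 1.8·8 = 12.6; e = 9.6 − 12.6 = -3
x=10: ŷ = -1.8 + 1.8·10 = 16.2; e = 16.2 − 16.2 = 0
x=12: ŷ = -1.8 + 1.8·12 = 19.8; e = 20.8 − 19.8 = 1
SSE = 1 + 4 + 1 + 9 + 0 + 1 = 16
s = √(16/4) = 2
e/s = 0 / 2 = 0.0000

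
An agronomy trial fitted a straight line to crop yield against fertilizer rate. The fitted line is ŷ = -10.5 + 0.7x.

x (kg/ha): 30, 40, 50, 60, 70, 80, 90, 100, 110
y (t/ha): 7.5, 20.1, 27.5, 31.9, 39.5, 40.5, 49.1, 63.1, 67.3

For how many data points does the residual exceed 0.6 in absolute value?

8

x=30: ŷ = -10.5 + 0.7·30 = 10.5; r = 7.5 − 10.5 = -3
x=40: ŷ = -10.5 + 0.7·40 = 17.5; r = 20.1 − 17.5 = 2.6
x=50: ŷ = -10.5 + 0.7·50 = 24.5; r = 27.5 − 24.5 = 3
x=60: ŷ = -10.5 + 0.7·60 = 31.5; r = 31.9 − 31.5 = 0.4
x=70: ŷ = -10.5 + 0.7·70 = 38.5; r = 39.5 − 38.5 = 1
x=80: ŷ = -10.5 + 0.7·80 = 45.5; r = 40.5 − 45.5 = -5
x=90: ŷ = -10.5 + 0.7·90 = 52.5; r = 49.1 − 52.5 = -3.4
x=100: ŷ = -10.5 + 0.7·100 = 59.5; r = 63.1 − 59.5 = 3.6
x=110: ŷ = -10.5 + 0.7·110 = 66.5; r = 67.3 − 66.5 = 0.8
|r| > 0.6: x=30 (|r|=3), x=40 (|r|=2.6), x=50 (|r|=3), x=70 (|r|=1), x=80 (|r|=5), x=90 (|r|=3.4), x=100 (|r|=3.6), x=110 (|r|=0.8) → 8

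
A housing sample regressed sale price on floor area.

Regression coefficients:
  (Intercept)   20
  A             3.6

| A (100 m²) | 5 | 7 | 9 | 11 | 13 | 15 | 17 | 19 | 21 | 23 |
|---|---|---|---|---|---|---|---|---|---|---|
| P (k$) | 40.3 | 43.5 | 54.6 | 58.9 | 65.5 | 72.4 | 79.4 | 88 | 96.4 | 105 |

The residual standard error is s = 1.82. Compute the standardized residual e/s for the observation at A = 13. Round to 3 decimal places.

-0.714

P̂ = 20 + 3.6·13 = 66.8
e = 65.5 − 66.8 = -1.3
e/s = -1.3 / 1.82 = -0.714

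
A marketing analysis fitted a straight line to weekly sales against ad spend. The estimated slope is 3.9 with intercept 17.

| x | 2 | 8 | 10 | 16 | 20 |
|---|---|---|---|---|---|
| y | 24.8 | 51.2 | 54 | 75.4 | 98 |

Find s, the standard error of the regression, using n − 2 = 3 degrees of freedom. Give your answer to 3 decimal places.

x=2: ŷ = 17 + 3.9·2 = 24.8; r = 24.8 − 24.8 = 0
x=8: ŷ = 17 + 3.9·8 = 48.2; r = 51.2 − 48.2 = 3
x=10: ŷ = 17 + 3.9·10 = 56; r = 54 − 56 = -2
x=16: ŷ = 17 + 3.9·16 = 79.4; r = 75.4 − 79.4 = -4
x=20: ŷ = 17 + 3.9·20 = 95; r = 98 − 95 = 3
SSE = 0 + 9 + 4 + 16 + 9 = 38
s = √(38/3) = √12.6667 ≈ 3.559

s = 3.559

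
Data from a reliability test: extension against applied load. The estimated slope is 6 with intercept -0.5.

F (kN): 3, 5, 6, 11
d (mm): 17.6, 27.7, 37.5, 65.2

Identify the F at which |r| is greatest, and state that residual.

F=3: d̂ = -0.5 + 6·3 = 17.5; r = 17.6 − 17.5 = 0.1
F=5: d̂ = -0.5 + 6·5 = 29.5; r = 27.7 − 29.5 = -1.8
F=6: d̂ = -0.5 + 6·6 = 35.5; r = 37.5 − 35.5 = 2
F=11: d̂ = -0.5 + 6·11 = 65.5; r = 65.2 − 65.5 = -0.3
Largest |r| is 2 at F = 6, residual 2.

F = 6, r = 2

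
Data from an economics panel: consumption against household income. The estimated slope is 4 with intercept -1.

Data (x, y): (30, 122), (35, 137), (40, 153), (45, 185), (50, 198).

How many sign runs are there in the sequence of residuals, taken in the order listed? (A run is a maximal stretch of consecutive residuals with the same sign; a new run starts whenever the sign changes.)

4 runs

x=30: ŷ = -1 + 4·30 = 119; r = 122 − 119 = 3
x=35: ŷ = -1 + 4·35 = 139; r = 137 − 139 = -2
x=40: ŷ = -1 + 4·40 = 159; r = 153 − 159 = -6
x=45: ŷ = -1 + 4·45 = 179; r = 185 − 179 = 6
x=50: ŷ = -1 + 4·50 = 199; r = 198 − 199 = -1
Signs: + − − + −
Runs: +×1, −×2, +×1, −×1 → 4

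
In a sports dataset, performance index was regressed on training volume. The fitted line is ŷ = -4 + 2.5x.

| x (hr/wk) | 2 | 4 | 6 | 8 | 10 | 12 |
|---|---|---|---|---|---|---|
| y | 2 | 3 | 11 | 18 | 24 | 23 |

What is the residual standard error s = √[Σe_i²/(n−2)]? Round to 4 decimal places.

x=2: ŷ = -4 + 2.5·2 = 1; e = 2 − 1 = 1
x=4: ŷ = -4 + 2.5·4 = 6; e = 3 − 6 = -3
x=6: ŷ = -4 + 2.5·6 = 11; e = 11 − 11 = 0
x=8: ŷ = -4 + 2.5·8 = 16; e = 18 − 16 = 2
x=10: ŷ = -4 + 2.5·10 = 21; e = 24 − 21 = 3
x=12: ŷ = -4 + 2.5·12 = 26; e = 23 − 26 = -3
SSE = 1 + 9 + 0 + 4 + 9 + 9 = 32
s = √(32/4) = √8 ≈ 2.8284

s = 2.8284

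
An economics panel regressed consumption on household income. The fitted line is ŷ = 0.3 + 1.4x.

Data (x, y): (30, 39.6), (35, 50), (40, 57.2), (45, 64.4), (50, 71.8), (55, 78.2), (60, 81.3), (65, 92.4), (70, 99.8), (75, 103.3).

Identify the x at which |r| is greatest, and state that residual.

x = 60, r = -3

x=30: ŷ = 0.3 + 1.4·30 = 42.3; r = 39.6 − 42.3 = -2.7
x=35: ŷ = 0.3 + 1.4·35 = 49.3; r = 50 − 49.3 = 0.7
x=40: ŷ = 0.3 + 1.4·40 = 56.3; r = 57.2 − 56.3 = 0.9
x=45: ŷ = 0.3 + 1.4·45 = 63.3; r = 64.4 − 63.3 = 1.1
x=50: ŷ = 0.3 + 1.4·50 = 70.3; r = 71.8 − 70.3 = 1.5
x=55: ŷ = 0.3 + 1.4·55 = 77.3; r = 78.2 − 77.3 = 0.9
x=60: ŷ = 0.3 + 1.4·60 = 84.3; r = 81.3 − 84.3 = -3
x=65: ŷ = 0.3 + 1.4·65 = 91.3; r = 92.4 − 91.3 = 1.1
x=70: ŷ = 0.3 + 1.4·70 = 98.3; r = 99.8 − 98.3 = 1.5
x=75: ŷ = 0.3 + 1.4·75 = 105.3; r = 103.3 − 105.3 = -2
Largest |r| is 3 at x = 60, residual -3.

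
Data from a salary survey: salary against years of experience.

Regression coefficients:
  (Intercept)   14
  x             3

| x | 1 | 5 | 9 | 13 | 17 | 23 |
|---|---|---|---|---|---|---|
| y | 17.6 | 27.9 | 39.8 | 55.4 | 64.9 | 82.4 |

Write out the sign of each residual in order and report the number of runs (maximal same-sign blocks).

x=1: ŷ = 14 + 3·1 = 17; e = 17.6 − 17 = 0.6
x=5: ŷ = 14 + 3·5 = 29; e = 27.9 − 29 = -1.1
x=9: ŷ = 14 + 3·9 = 41; e = 39.8 − 41 = -1.2
x=13: ŷ = 14 + 3·13 = 53; e = 55.4 − 53 = 2.4
x=17: ŷ = 14 + 3·17 = 65; e = 64.9 − 65 = -0.1
x=23: ŷ = 14 + 3·23 = 83; e = 82.4 − 83 = -0.6
Signs: + − − + − −
Runs: +×1, −×2, +×1, −×2 → 4

4 runs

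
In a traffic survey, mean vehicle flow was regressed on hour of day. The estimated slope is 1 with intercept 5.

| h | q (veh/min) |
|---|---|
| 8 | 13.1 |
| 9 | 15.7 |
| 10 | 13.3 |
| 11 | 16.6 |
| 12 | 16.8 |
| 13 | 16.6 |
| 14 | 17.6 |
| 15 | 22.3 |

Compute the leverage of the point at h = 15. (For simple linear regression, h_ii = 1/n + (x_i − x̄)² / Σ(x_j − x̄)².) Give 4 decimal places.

h = 0.4167

h̄ = (8 + 9 + 10 + 11 + 12 + 13 + 14 + 15)/8 = 11.5
Σ(h − h̄)² = 12.25 + 6.25 + 2.25 + 0.25 + 0.25 + 2.25 + 6.25 + 12.25 = 42
h = 1/8 + (3.5)²/42 = 0.125 + 0.291667 = 0.4167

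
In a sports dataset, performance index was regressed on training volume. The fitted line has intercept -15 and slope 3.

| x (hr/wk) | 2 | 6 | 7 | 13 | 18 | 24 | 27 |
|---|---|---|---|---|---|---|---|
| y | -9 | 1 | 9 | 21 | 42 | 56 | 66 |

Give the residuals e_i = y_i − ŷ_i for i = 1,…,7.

0, -2, 3, -3, 3, -1, 0

x=2: ŷ = -15 + 3·2 = -9; e = -9 − (-9) = 0
x=6: ŷ = -15 + 3·6 = 3; e = 1 − 3 = -2
x=7: ŷ = -15 + 3·7 = 6; e = 9 − 6 = 3
x=13: ŷ = -15 + 3·13 = 24; e = 21 − 24 = -3
x=18: ŷ = -15 + 3·18 = 39; e = 42 − 39 = 3
x=24: ŷ = -15 + 3·24 = 57; e = 56 − 57 = -1
x=27: ŷ = -15 + 3·27 = 66; e = 66 − 66 = 0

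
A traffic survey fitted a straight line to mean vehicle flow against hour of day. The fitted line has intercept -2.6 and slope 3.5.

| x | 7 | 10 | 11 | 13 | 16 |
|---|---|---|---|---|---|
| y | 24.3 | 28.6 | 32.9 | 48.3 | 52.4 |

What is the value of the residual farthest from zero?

x=7: ŷ = -2.6 + 3.5·7 = 21.9; r = 24.3 − 21.9 = 2.4
x=10: ŷ = -2.6 + 3.5·10 = 32.4; r = 28.6 − 32.4 = -3.8
x=11: ŷ = -2.6 + 3.5·11 = 35.9; r = 32.9 − 35.9 = -3
x=13: ŷ = -2.6 + 3.5·13 = 42.9; r = 48.3 − 42.9 = 5.4
x=16: ŷ = -2.6 + 3.5·16 = 53.4; r = 52.4 − 53.4 = -1
Largest |r| is 5.4 at x = 13, residual 5.4.

r = 5.4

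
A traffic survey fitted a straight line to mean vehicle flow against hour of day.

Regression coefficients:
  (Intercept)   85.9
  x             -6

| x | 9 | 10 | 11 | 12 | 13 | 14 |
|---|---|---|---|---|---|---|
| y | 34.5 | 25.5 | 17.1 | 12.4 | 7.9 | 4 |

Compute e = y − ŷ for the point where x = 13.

e = 0

ŷ = 85.9 − 6·13 = 7.9
e = 7.9 − 7.9 = 0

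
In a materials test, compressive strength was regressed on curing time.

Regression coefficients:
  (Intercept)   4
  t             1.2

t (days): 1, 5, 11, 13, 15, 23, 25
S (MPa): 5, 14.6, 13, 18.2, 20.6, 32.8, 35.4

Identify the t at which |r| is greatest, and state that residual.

t=1: ŷ = 4 + 1.2·1 = 5.2; r = 5 − 5.2 = -0.2
t=5: ŷ = 4 + 1.2·5 = 10; r = 14.6 − 10 = 4.6
t=11: ŷ = 4 + 1.2·11 = 17.2; r = 13 − 17.2 = -4.2
t=13: ŷ = 4 + 1.2·13 = 19.6; r = 18.2 − 19.6 = -1.4
t=15: ŷ = 4 + 1.2·15 = 22; r = 20.6 − 22 = -1.4
t=23: ŷ = 4 + 1.2·23 = 31.6; r = 32.8 − 31.6 = 1.2
t=25: ŷ = 4 + 1.2·25 = 34; r = 35.4 − 34 = 1.4
Largest |r| is 4.6 at t = 5, residual 4.6.

t = 5, r = 4.6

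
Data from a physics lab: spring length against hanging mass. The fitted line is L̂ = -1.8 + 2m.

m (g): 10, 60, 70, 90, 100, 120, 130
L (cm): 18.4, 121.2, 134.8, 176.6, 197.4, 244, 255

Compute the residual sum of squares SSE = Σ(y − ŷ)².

SSE = 67.68

m=10: L̂ = -1.8 + 2·10 = 18.2; r = 18.4 − 18.2 = 0.2
m=60: L̂ = -1.8 + 2·60 = 118.2; r = 121.2 − 118.2 = 3
m=70: L̂ = -1.8 + 2·70 = 138.2; r = 134.8 − 138.2 = -3.4
m=90: L̂ = -1.8 + 2·90 = 178.2; r = 176.6 − 178.2 = -1.6
m=100: L̂ = -1.8 + 2·100 = 198.2; r = 197.4 − 198.2 = -0.8
m=120: L̂ = -1.8 + 2·120 = 238.2; r = 244 − 238.2 = 5.8
m=130: L̂ = -1.8 + 2·130 = 258.2; r = 255 − 258.2 = -3.2
SSE = 0.04 + 9 + 11.56 + 2.56 + 0.64 + 33.64 + 10.24 = 67.68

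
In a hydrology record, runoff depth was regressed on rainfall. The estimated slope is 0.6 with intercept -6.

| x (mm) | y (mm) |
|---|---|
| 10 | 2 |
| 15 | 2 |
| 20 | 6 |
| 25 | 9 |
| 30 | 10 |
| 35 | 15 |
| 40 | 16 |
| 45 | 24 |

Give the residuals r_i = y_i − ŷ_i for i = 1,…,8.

x=10: ŷ = -6 + 0.6·10 = 0; r = 2 − 0 = 2
x=15: ŷ = -6 + 0.6·15 = 3; r = 2 − 3 = -1
x=20: ŷ = -6 + 0.6·20 = 6; r = 6 − 6 = 0
x=25: ŷ = -6 + 0.6·25 = 9; r = 9 − 9 = 0
x=30: ŷ = -6 + 0.6·30 = 12; r = 10 − 12 = -2
x=35: ŷ = -6 + 0.6·35 = 15; r = 15 − 15 = 0
x=40: ŷ = -6 + 0.6·40 = 18; r = 16 − 18 = -2
x=45: ŷ = -6 + 0.6·45 = 21; r = 24 − 21 = 3

2, -1, 0, 0, -2, 0, -2, 3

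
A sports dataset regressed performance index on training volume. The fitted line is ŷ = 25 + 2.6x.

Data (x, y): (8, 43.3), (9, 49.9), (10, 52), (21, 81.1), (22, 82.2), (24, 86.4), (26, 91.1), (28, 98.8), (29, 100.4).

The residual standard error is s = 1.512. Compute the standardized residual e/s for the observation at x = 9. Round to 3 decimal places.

0.992

ŷ = 25 + 2.6·9 = 48.4
e = 49.9 − 48.4 = 1.5
e/s = 1.5 / 1.512 = 0.992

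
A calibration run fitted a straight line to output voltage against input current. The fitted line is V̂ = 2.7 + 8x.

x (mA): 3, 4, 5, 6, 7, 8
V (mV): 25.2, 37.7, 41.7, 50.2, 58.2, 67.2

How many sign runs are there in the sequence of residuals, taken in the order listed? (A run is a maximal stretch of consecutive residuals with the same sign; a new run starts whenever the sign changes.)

x=3: V̂ = 2.7 + 8·3 = 26.7; r = 25.2 − 26.7 = -1.5
x=4: V̂ = 2.7 + 8·4 = 34.7; r = 37.7 − 34.7 = 3
x=5: V̂ = 2.7 + 8·5 = 42.7; r = 41.7 − 42.7 = -1
x=6: V̂ = 2.7 + 8·6 = 50.7; r = 50.2 − 50.7 = -0.5
x=7: V̂ = 2.7 + 8·7 = 58.7; r = 58.2 − 58.7 = -0.5
x=8: V̂ = 2.7 + 8·8 = 66.7; r = 67.2 − 66.7 = 0.5
Signs: − + − − − +
Runs: −×1, +×1, −×3, +×1 → 4

4 runs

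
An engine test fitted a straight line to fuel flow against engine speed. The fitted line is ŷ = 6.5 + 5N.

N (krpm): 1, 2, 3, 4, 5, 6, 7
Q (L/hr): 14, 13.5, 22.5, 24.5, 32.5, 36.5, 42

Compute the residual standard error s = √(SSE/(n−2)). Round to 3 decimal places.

N=1: ŷ = 6.5 + 5·1 = 11.5; e = 14 − 11.5 = 2.5
N=2: ŷ = 6.5 + 5·2 = 16.5; e = 13.5 − 16.5 = -3
N=3: ŷ = 6.5 + 5·3 = 21.5; e = 22.5 − 21.5 = 1
N=4: ŷ = 6.5 + 5·4 = 26.5; e = 24.5 − 26.5 = -2
N=5: ŷ = 6.5 + 5·5 = 31.5; e = 32.5 − 31.5 = 1
N=6: ŷ = 6.5 + 5·6 = 36.5; e = 36.5 − 36.5 = 0
N=7: ŷ = 6.5 + 5·7 = 41.5; e = 42 − 41.5 = 0.5
SSE = 6.25 + 9 + 1 + 4 + 1 + 0 + 0.25 = 21.5
s = √(21.5/5) = √4.3 ≈ 2.074

s = 2.074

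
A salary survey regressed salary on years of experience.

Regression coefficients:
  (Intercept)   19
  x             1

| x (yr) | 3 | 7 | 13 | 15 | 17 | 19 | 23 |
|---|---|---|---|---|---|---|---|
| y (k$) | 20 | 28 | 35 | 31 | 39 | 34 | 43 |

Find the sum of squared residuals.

SSE = 52

x=3: ŷ = 19 + 3 = 22; e = 20 − 22 = -2
x=7: ŷ = 19 + 7 = 26; e = 28 − 26 = 2
x=13: ŷ = 19 + 13 = 32; e = 35 − 32 = 3
x=15: ŷ = 19 + 15 = 34; e = 31 − 34 = -3
x=17: ŷ = 19 + 17 = 36; e = 39 − 36 = 3
x=19: ŷ = 19 + 19 = 38; e = 34 − 38 = -4
x=23: ŷ = 19 + 23 = 42; e = 43 − 42 = 1
SSE = 4 + 4 + 9 + 9 + 9 + 16 + 1 = 52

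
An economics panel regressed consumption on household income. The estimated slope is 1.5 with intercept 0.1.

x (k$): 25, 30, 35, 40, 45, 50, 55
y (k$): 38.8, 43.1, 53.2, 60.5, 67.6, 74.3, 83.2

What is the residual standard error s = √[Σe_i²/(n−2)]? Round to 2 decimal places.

s = 1.18

x=25: ŷ = 0.1 + 1.5·25 = 37.6; e = 38.8 − 37.6 = 1.2
x=30: ŷ = 0.1 + 1.5·30 = 45.1; e = 43.1 − 45.1 = -2
x=35: ŷ = 0.1 + 1.5·35 = 52.6; e = 53.2 − 52.6 = 0.6
x=40: ŷ = 0.1 + 1.5·40 = 60.1; e = 60.5 − 60.1 = 0.4
x=45: ŷ = 0.1 + 1.5·45 = 67.6; e = 67.6 − 67.6 = 0
x=50: ŷ = 0.1 + 1.5·50 = 75.1; e = 74.3 − 75.1 = -0.8
x=55: ŷ = 0.1 + 1.5·55 = 82.6; e = 83.2 − 82.6 = 0.6
SSE = 1.44 + 4 + 0.36 + 0.16 + 0 + 0.64 + 0.36 = 6.96
s = √(6.96/5) = √1.392 ≈ 1.18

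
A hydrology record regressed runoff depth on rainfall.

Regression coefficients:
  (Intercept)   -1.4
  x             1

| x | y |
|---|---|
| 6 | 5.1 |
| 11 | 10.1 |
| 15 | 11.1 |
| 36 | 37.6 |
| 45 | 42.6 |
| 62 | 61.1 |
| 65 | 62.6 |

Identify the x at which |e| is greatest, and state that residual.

x = 36, e = 3

x=6: ŷ = -1.4 + 6 = 4.6; e = 5.1 − 4.6 = 0.5
x=11: ŷ = -1.4 + 11 = 9.6; e = 10.1 − 9.6 = 0.5
x=15: ŷ = -1.4 + 15 = 13.6; e = 11.1 − 13.6 = -2.5
x=36: ŷ = -1.4 + 36 = 34.6; e = 37.6 − 34.6 = 3
x=45: ŷ = -1.4 + 45 = 43.6; e = 42.6 − 43.6 = -1
x=62: ŷ = -1.4 + 62 = 60.6; e = 61.1 − 60.6 = 0.5
x=65: ŷ = -1.4 + 65 = 63.6; e = 62.6 − 63.6 = -1
Largest |e| is 3 at x = 36, residual 3.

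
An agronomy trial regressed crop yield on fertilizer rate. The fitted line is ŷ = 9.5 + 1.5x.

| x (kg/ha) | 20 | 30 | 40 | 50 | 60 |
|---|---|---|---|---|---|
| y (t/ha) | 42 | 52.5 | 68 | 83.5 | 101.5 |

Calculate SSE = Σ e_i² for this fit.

x=20: ŷ = 9.5 + 1.5·20 = 39.5; e = 42 − 39.5 = 2.5
x=30: ŷ = 9.5 + 1.5·30 = 54.5; e = 52.5 − 54.5 = -2
x=40: ŷ = 9.5 + 1.5·40 = 69.5; e = 68 − 69.5 = -1.5
x=50: ŷ = 9.5 + 1.5·50 = 84.5; e = 83.5 − 84.5 = -1
x=60: ŷ = 9.5 + 1.5·60 = 99.5; e = 101.5 − 99.5 = 2
SSE = 6.25 + 4 + 2.25 + 1 + 4 = 17.5

SSE = 17.5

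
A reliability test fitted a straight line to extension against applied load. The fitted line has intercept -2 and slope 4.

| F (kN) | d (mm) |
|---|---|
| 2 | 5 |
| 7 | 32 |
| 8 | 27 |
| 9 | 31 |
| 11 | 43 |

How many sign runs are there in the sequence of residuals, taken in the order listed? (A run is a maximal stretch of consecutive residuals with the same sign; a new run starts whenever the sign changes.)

F=2: ŷ = -2 + 4·2 = 6; r = 5 − 6 = -1
F=7: ŷ = -2 + 4·7 = 26; r = 32 − 26 = 6
F=8: ŷ = -2 + 4·8 = 30; r = 27 − 30 = -3
F=9: ŷ = -2 + 4·9 = 34; r = 31 − 34 = -3
F=11: ŷ = -2 + 4·11 = 42; r = 43 − 42 = 1
Signs: − + − − +
Runs: −×1, +×1, −×2, +×1 → 4

4 runs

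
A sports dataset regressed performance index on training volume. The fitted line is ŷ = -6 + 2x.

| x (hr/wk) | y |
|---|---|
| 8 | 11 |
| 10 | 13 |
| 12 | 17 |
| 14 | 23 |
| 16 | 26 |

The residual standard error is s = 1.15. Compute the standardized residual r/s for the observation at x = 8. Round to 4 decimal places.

0.8696

ŷ = -6 + 2·8 = 10
r = 11 − 10 = 1
r/s = 1 / 1.15 = 0.8696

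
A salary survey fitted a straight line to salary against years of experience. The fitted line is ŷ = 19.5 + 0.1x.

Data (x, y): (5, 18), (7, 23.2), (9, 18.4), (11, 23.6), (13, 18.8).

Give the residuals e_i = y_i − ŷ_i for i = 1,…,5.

x=5: ŷ = 19.5 + 0.1·5 = 20; e = 18 − 20 = -2
x=7: ŷ = 19.5 + 0.1·7 = 20.2; e = 23.2 − 20.2 = 3
x=9: ŷ = 19.5 + 0.1·9 = 20.4; e = 18.4 − 20.4 = -2
x=11: ŷ = 19.5 + 0.1·11 = 20.6; e = 23.6 − 20.6 = 3
x=13: ŷ = 19.5 + 0.1·13 = 20.8; e = 18.8 − 20.8 = -2

-2, 3, -2, 3, -2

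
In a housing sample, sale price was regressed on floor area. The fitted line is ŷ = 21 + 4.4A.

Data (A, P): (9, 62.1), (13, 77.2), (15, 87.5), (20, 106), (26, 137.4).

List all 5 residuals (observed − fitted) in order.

1.5, -1, 0.5, -3, 2

A=9: ŷ = 21 + 4.4·9 = 60.6; r = 62.1 − 60.6 = 1.5
A=13: ŷ = 21 + 4.4·13 = 78.2; r = 77.2 − 78.2 = -1
A=15: ŷ = 21 + 4.4·15 = 87; r = 87.5 − 87 = 0.5
A=20: ŷ = 21 + 4.4·20 = 109; r = 106 − 109 = -3
A=26: ŷ = 21 + 4.4·26 = 135.4; r = 137.4 − 135.4 = 2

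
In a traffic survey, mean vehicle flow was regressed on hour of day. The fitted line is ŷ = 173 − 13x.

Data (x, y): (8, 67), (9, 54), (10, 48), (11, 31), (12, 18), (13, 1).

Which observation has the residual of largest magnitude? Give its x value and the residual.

x=8: ŷ = 173 − 13·8 = 69; r = 67 − 69 = -2
x=9: ŷ = 173 − 13·9 = 56; r = 54 − 56 = -2
x=10: ŷ = 173 − 13·10 = 43; r = 48 − 43 = 5
x=11: ŷ = 173 − 13·11 = 30; r = 31 − 30 = 1
x=12: ŷ = 173 − 13·12 = 17; r = 18 − 17 = 1
x=13: ŷ = 173 − 13·13 = 4; r = 1 − 4 = -3
Largest |r| is 5 at x = 10, residual 5.

x = 10, r = 5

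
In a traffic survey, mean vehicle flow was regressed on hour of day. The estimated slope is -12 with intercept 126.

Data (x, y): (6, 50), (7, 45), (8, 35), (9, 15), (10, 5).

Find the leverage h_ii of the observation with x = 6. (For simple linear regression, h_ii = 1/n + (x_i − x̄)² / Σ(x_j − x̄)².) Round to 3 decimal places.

x̄ = (6 + 7 + 8 + 9 + 10)/5 = 8
Σ(x − x̄)² = 4 + 1 + 0 + 1 + 4 = 10
h = 1/5 + (-2)²/10 = 0.2 + 0.4 = 0.600

h = 0.600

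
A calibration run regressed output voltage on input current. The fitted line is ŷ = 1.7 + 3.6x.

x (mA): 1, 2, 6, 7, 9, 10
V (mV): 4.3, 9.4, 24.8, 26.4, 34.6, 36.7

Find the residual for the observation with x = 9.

e = 0.5

ŷ = 1.7 + 3.6·9 = 34.1
e = 34.6 − 34.1 = 0.5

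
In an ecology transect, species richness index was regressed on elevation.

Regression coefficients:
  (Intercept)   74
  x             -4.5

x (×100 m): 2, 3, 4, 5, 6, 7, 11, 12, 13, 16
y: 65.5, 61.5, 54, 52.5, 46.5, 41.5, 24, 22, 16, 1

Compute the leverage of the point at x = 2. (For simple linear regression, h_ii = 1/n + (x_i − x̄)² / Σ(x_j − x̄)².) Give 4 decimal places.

x̄ = (2 + 3 + 4 + 5 + 6 + 7 + 11 + 12 + 13 + 16)/10 = 7.9
Σ(x − x̄)² = 34.81 + 24.01 + 15.21 + 8.41 + 3.61 + 0.81 + 9.61 + 16.81 + 26.01 + 65.61 = 204.9
h = 1/10 + (-5.9)²/204.9 = 0.1 + 0.169888 = 0.2699

h = 0.2699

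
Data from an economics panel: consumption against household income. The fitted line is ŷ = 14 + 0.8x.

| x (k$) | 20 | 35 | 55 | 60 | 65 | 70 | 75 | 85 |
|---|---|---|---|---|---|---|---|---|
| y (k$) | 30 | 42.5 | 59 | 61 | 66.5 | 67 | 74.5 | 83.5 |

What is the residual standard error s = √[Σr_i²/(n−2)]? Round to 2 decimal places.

x=20: ŷ = 14 + 0.8·20 = 30; r = 30 − 30 = 0
x=35: ŷ = 14 + 0.8·35 = 42; r = 42.5 − 42 = 0.5
x=55: ŷ = 14 + 0.8·55 = 58; r = 59 − 58 = 1
x=60: ŷ = 14 + 0.8·60 = 62; r = 61 − 62 = -1
x=65: ŷ = 14 + 0.8·65 = 66; r = 66.5 − 66 = 0.5
x=70: ŷ = 14 + 0.8·70 = 70; r = 67 − 70 = -3
x=75: ŷ = 14 + 0.8·75 = 74; r = 74.5 − 74 = 0.5
x=85: ŷ = 14 + 0.8·85 = 82; r = 83.5 − 82 = 1.5
SSE = 0 + 0.25 + 1 + 1 + 0.25 + 9 + 0.25 + 2.25 = 14
s = √(14/6) = √2.33333 ≈ 1.53

s = 1.53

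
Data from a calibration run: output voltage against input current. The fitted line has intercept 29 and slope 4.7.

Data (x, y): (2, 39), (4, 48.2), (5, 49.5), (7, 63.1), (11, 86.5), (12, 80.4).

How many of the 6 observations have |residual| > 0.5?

5

x=2: ŷ = 29 + 4.7·2 = 38.4; e = 39 − 38.4 = 0.6
x=4: ŷ = 29 + 4.7·4 = 47.8; e = 48.2 − 47.8 = 0.4
x=5: ŷ = 29 + 4.7·5 = 52.5; e = 49.5 − 52.5 = -3
x=7: ŷ = 29 + 4.7·7 = 61.9; e = 63.1 − 61.9 = 1.2
x=11: ŷ = 29 + 4.7·11 = 80.7; e = 86.5 − 80.7 = 5.8
x=12: ŷ = 29 + 4.7·12 = 85.4; e = 80.4 − 85.4 = -5
|e| > 0.5: x=2 (|e|=0.6), x=5 (|e|=3), x=7 (|e|=1.2), x=11 (|e|=5.8), x=12 (|e|=5) → 5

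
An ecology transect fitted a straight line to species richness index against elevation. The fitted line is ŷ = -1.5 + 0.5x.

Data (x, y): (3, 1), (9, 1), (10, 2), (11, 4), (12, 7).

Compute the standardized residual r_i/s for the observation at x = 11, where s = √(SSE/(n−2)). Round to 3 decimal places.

0.000

x=3: ŷ = -1.5 + 0.5·3 = 0; r = 1 − 0 = 1
x=9: ŷ = -1.5 + 0.5·9 = 3; r = 1 − 3 = -2
x=10: ŷ = -1.5 + 0.5·10 = 3.5; r = 2 − 3.5 = -1.5
x=11: ŷ = -1.5 + 0.5·11 = 4; r = 4 − 4 = 0
x=12: ŷ = -1.5 + 0.5·12 = 4.5; r = 7 − 4.5 = 2.5
SSE = 1 + 4 + 2.25 + 0 + 6.25 = 13.5
s = √(13.5/3) = 2.12132
r/s = 0 / 2.12132 = 0.000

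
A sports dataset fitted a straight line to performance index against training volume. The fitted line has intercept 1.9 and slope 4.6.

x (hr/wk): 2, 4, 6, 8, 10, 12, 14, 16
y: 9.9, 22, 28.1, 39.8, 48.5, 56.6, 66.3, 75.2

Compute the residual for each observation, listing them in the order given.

-1.2, 1.7, -1.4, 1.1, 0.6, -0.5, 0, -0.3

x=2: ŷ = 1.9 + 4.6·2 = 11.1; r = 9.9 − 11.1 = -1.2
x=4: ŷ = 1.9 + 4.6·4 = 20.3; r = 22 − 20.3 = 1.7
x=6: ŷ = 1.9 + 4.6·6 = 29.5; r = 28.1 − 29.5 = -1.4
x=8: ŷ = 1.9 + 4.6·8 = 38.7; r = 39.8 − 38.7 = 1.1
x=10: ŷ = 1.9 + 4.6·10 = 47.9; r = 48.5 − 47.9 = 0.6
x=12: ŷ = 1.9 + 4.6·12 = 57.1; r = 56.6 − 57.1 = -0.5
x=14: ŷ = 1.9 + 4.6·14 = 66.3; r = 66.3 − 66.3 = 0
x=16: ŷ = 1.9 + 4.6·16 = 75.5; r = 75.2 − 75.5 = -0.3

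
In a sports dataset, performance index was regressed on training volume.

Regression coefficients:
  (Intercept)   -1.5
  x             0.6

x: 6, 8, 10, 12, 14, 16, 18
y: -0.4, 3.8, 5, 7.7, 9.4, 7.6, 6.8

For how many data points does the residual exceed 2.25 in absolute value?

x=6: ŷ = -1.5 + 0.6·6 = 2.1; e = -0.4 − 2.1 = -2.5
x=8: ŷ = -1.5 + 0.6·8 = 3.3; e = 3.8 − 3.3 = 0.5
x=10: ŷ = -1.5 + 0.6·10 = 4.5; e = 5 − 4.5 = 0.5
x=12: ŷ = -1.5 + 0.6·12 = 5.7; e = 7.7 − 5.7 = 2
x=14: ŷ = -1.5 + 0.6·14 = 6.9; e = 9.4 − 6.9 = 2.5
x=16: ŷ = -1.5 + 0.6·16 = 8.1; e = 7.6 − 8.1 = -0.5
x=18: ŷ = -1.5 + 0.6·18 = 9.3; e = 6.8 − 9.3 = -2.5
|e| > 2.25: x=6 (|e|=2.5), x=14 (|e|=2.5), x=18 (|e|=2.5) → 3

3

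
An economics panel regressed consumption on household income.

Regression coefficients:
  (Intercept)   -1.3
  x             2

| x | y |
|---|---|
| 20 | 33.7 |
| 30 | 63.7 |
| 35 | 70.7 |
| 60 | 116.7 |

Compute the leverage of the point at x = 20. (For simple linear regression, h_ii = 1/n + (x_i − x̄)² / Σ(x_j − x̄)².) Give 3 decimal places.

h = 0.554

x̄ = (20 + 30 + 35 + 60)/4 = 36.25
Σ(x − x̄)² = 264.062 + 39.0625 + 1.5625 + 564.062 = 868.75
h = 1/4 + (-16.25)²/868.75 = 0.25 + 0.303957 = 0.554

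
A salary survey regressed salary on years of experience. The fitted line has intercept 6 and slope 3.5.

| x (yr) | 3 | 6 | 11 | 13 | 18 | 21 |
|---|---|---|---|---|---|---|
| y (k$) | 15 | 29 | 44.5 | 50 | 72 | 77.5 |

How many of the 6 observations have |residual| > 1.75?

3

x=3: ŷ = 6 + 3.5·3 = 16.5; r = 15 − 16.5 = -1.5
x=6: ŷ = 6 + 3.5·6 = 27; r = 29 − 27 = 2
x=11: ŷ = 6 + 3.5·11 = 44.5; r = 44.5 − 44.5 = 0
x=13: ŷ = 6 + 3.5·13 = 51.5; r = 50 − 51.5 = -1.5
x=18: ŷ = 6 + 3.5·18 = 69; r = 72 − 69 = 3
x=21: ŷ = 6 + 3.5·21 = 79.5; r = 77.5 − 79.5 = -2
|r| > 1.75: x=6 (|r|=2), x=18 (|r|=3), x=21 (|r|=2) → 3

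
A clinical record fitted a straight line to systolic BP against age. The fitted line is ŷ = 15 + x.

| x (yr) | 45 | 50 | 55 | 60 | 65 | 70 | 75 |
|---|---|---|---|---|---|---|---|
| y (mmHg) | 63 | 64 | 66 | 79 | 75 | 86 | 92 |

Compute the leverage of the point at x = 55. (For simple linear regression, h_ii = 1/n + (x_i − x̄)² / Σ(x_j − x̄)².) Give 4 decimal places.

x̄ = (45 + 50 + 55 + 60 + 65 + 70 + 75)/7 = 60
Σ(x − x̄)² = 225 + 100 + 25 + 0 + 25 + 100 + 225 = 700
h = 1/7 + (-5)²/700 = 0.142857 + 0.0357143 = 0.1786

h = 0.1786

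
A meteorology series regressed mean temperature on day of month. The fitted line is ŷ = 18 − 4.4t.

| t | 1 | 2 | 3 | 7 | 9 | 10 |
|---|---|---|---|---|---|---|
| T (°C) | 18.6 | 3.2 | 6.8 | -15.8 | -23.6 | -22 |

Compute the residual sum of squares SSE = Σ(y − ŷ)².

SSE = 94

t=1: ŷ = 18 − 4.4·1 = 13.6; e = 18.6 − 13.6 = 5
t=2: ŷ = 18 − 4.4·2 = 9.2; e = 3.2 − 9.2 = -6
t=3: ŷ = 18 − 4.4·3 = 4.8; e = 6.8 − 4.8 = 2
t=7: ŷ = 18 − 4.4·7 = -12.8; e = -15.8 − (-12.8) = -3
t=9: ŷ = 18 − 4.4·9 = -21.6; e = -23.6 − (-21.6) = -2
t=10: ŷ = 18 − 4.4·10 = -26; e = -22 − (-26) = 4
SSE = 25 + 36 + 4 + 9 + 4 + 16 = 94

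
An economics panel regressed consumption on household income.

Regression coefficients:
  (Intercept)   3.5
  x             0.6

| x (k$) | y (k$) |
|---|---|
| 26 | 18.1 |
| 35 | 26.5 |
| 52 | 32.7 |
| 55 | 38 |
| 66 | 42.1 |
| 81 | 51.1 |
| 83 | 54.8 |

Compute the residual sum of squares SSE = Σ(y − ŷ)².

SSE = 15.5

x=26: ŷ = 3.5 + 0.6·26 = 19.1; e = 18.1 − 19.1 = -1
x=35: ŷ = 3.5 + 0.6·35 = 24.5; e = 26.5 − 24.5 = 2
x=52: ŷ = 3.5 + 0.6·52 = 34.7; e = 32.7 − 34.7 = -2
x=55: ŷ = 3.5 + 0.6·55 = 36.5; e = 38 − 36.5 = 1.5
x=66: ŷ = 3.5 + 0.6·66 = 43.1; e = 42.1 − 43.1 = -1
x=81: ŷ = 3.5 + 0.6·81 = 52.1; e = 51.1 − 52.1 = -1
x=83: ŷ = 3.5 + 0.6·83 = 53.3; e = 54.8 − 53.3 = 1.5
SSE = 1 + 4 + 4 + 2.25 + 1 + 1 + 2.25 = 15.5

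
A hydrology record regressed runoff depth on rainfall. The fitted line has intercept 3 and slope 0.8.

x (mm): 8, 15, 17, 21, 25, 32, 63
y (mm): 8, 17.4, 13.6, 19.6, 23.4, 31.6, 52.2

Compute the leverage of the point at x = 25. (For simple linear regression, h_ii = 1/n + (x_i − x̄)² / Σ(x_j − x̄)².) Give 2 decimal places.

h = 0.14

x̄ = (8 + 15 + 17 + 21 + 25 + 32 + 63)/7 = 25.8571
Σ(x − x̄)² = 318.878 + 117.878 + 78.449 + 23.5918 + 0.734694 + 37.7347 + 1379.59 = 1956.86
h = 1/7 + (-0.857143)²/1956.86 = 0.142857 + 0.000375446 = 0.14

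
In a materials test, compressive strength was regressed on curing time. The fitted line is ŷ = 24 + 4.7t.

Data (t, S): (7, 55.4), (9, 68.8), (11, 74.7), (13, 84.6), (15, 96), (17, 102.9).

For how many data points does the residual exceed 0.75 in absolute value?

t=7: ŷ = 24 + 4.7·7 = 56.9; r = 55.4 − 56.9 = -1.5
t=9: ŷ = 24 + 4.7·9 = 66.3; r = 68.8 − 66.3 = 2.5
t=11: ŷ = 24 + 4.7·11 = 75.7; r = 74.7 − 75.7 = -1
t=13: ŷ = 24 + 4.7·13 = 85.1; r = 84.6 − 85.1 = -0.5
t=15: ŷ = 24 + 4.7·15 = 94.5; r = 96 − 94.5 = 1.5
t=17: ŷ = 24 + 4.7·17 = 103.9; r = 102.9 − 103.9 = -1
|r| > 0.75: t=7 (|r|=1.5), t=9 (|r|=2.5), t=11 (|r|=1), t=15 (|r|=1.5), t=17 (|r|=1) → 5

5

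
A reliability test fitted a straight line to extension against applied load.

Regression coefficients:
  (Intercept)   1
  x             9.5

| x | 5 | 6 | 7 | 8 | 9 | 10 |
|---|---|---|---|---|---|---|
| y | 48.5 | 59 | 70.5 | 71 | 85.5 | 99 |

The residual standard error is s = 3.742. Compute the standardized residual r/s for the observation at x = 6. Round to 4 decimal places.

ŷ = 1 + 9.5·6 = 58
r = 59 − 58 = 1
r/s = 1 / 3.742 = 0.2672

0.2672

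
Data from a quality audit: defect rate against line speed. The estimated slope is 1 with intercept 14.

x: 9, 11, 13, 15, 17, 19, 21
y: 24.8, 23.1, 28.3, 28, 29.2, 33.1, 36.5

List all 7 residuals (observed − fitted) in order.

1.8, -1.9, 1.3, -1, -1.8, 0.1, 1.5

x=9: ŷ = 14 + 9 = 23; e = 24.8 − 23 = 1.8
x=11: ŷ = 14 + 11 = 25; e = 23.1 − 25 = -1.9
x=13: ŷ = 14 + 13 = 27; e = 28.3 − 27 = 1.3
x=15: ŷ = 14 + 15 = 29; e = 28 − 29 = -1
x=17: ŷ = 14 + 17 = 31; e = 29.2 − 31 = -1.8
x=19: ŷ = 14 + 19 = 33; e = 33.1 − 33 = 0.1
x=21: ŷ = 14 + 21 = 35; e = 36.5 − 35 = 1.5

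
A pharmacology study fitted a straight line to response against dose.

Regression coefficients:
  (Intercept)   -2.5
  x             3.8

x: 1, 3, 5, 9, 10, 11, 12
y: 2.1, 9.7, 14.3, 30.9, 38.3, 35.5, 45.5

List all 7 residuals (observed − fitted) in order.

x=1: ŷ = -2.5 + 3.8·1 = 1.3; e = 2.1 − 1.3 = 0.8
x=3: ŷ = -2.5 + 3.8·3 = 8.9; e = 9.7 − 8.9 = 0.8
x=5: ŷ = -2.5 + 3.8·5 = 16.5; e = 14.3 − 16.5 = -2.2
x=9: ŷ = -2.5 + 3.8·9 = 31.7; e = 30.9 − 31.7 = -0.8
x=10: ŷ = -2.5 + 3.8·10 = 35.5; e = 38.3 − 35.5 = 2.8
x=11: ŷ = -2.5 + 3.8·11 = 39.3; e = 35.5 − 39.3 = -3.8
x=12: ŷ = -2.5 + 3.8·12 = 43.1; e = 45.5 − 43.1 = 2.4

0.8, 0.8, -2.2, -0.8, 2.8, -3.8, 2.4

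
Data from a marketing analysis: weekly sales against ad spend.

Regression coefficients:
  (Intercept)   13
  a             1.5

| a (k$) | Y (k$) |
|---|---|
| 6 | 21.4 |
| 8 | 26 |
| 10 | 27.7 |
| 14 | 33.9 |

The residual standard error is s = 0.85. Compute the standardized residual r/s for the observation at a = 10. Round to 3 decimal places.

ŷ = 13 + 1.5·10 = 28
r = 27.7 − 28 = -0.3
r/s = -0.3 / 0.85 = -0.353

-0.353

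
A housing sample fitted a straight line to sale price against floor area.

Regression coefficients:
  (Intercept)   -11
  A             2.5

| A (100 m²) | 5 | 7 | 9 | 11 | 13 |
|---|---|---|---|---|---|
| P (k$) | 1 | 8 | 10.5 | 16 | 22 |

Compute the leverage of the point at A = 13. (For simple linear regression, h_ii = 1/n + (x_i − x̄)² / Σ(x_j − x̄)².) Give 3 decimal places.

h = 0.600

Ā = (5 + 7 + 9 + 11 + 13)/5 = 9
Σ(A − Ā)² = 16 + 4 + 0 + 4 + 16 = 40
h = 1/5 + (4)²/40 = 0.2 + 0.4 = 0.600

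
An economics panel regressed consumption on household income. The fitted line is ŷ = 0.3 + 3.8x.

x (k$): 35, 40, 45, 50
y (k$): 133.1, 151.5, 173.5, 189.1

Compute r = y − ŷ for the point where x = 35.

r = -0.2

ŷ = 0.3 + 3.8·35 = 133.3
r = 133.1 − 133.3 = -0.2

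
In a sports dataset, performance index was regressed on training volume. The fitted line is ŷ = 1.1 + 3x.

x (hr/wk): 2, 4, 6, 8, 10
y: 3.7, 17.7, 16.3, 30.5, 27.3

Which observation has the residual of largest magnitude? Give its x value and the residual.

x=2: ŷ = 1.1 + 3·2 = 7.1; r = 3.7 − 7.1 = -3.4
x=4: ŷ = 1.1 + 3·4 = 13.1; r = 17.7 − 13.1 = 4.6
x=6: ŷ = 1.1 + 3·6 = 19.1; r = 16.3 − 19.1 = -2.8
x=8: ŷ = 1.1 + 3·8 = 25.1; r = 30.5 − 25.1 = 5.4
x=10: ŷ = 1.1 + 3·10 = 31.1; r = 27.3 − 31.1 = -3.8
Largest |r| is 5.4 at x = 8, residual 5.4.

x = 8, r = 5.4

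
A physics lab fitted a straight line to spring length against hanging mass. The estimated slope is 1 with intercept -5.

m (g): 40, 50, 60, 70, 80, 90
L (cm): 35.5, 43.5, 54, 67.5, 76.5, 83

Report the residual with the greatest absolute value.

e = 2.5

m=40: L̂ = -5 + 40 = 35; e = 35.5 − 35 = 0.5
m=50: L̂ = -5 + 50 = 45; e = 43.5 − 45 = -1.5
m=60: L̂ = -5 + 60 = 55; e = 54 − 55 = -1
m=70: L̂ = -5 + 70 = 65; e = 67.5 − 65 = 2.5
m=80: L̂ = -5 + 80 = 75; e = 76.5 − 75 = 1.5
m=90: L̂ = -5 + 90 = 85; e = 83 − 85 = -2
Largest |e| is 2.5 at m = 70, residual 2.5.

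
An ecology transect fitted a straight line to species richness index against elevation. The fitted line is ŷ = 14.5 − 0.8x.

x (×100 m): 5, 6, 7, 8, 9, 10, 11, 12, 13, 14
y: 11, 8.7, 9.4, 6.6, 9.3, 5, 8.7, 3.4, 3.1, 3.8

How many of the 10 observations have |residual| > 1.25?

x=5: ŷ = 14.5 − 0.8·5 = 10.5; r = 11 − 10.5 = 0.5
x=6: ŷ = 14.5 − 0.8·6 = 9.7; r = 8.7 − 9.7 = -1
x=7: ŷ = 14.5 − 0.8·7 = 8.9; r = 9.4 − 8.9 = 0.5
x=8: ŷ = 14.5 − 0.8·8 = 8.1; r = 6.6 − 8.1 = -1.5
x=9: ŷ = 14.5 − 0.8·9 = 7.3; r = 9.3 − 7.3 = 2
x=10: ŷ = 14.5 − 0.8·10 = 6.5; r = 5 − 6.5 = -1.5
x=11: ŷ = 14.5 − 0.8·11 = 5.7; r = 8.7 − 5.7 = 3
x=12: ŷ = 14.5 − 0.8·12 = 4.9; r = 3.4 − 4.9 = -1.5
x=13: ŷ = 14.5 − 0.8·13 = 4.1; r = 3.1 − 4.1 = -1
x=14: ŷ = 14.5 − 0.8·14 = 3.3; r = 3.8 − 3.3 = 0.5
|r| > 1.25: x=8 (|r|=1.5), x=9 (|r|=2), x=10 (|r|=1.5), x=11 (|r|=3), x=12 (|r|=1.5) → 5

5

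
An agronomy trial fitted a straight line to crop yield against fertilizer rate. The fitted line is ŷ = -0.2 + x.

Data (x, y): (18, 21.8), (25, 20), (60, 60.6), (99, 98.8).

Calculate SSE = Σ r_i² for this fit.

SSE = 39.68

x=18: ŷ = -0.2 + 18 = 17.8; r = 21.8 − 17.8 = 4
x=25: ŷ = -0.2 + 25 = 24.8; r = 20 − 24.8 = -4.8
x=60: ŷ = -0.2 + 60 = 59.8; r = 60.6 − 59.8 = 0.8
x=99: ŷ = -0.2 + 99 = 98.8; r = 98.8 − 98.8 = 0
SSE = 16 + 23.04 + 0.64 + 0 = 39.68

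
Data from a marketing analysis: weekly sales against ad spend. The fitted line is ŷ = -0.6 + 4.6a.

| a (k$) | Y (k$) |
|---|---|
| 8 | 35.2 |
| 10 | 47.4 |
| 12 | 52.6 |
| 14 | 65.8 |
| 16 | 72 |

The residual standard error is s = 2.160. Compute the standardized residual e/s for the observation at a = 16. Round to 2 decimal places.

-0.46

ŷ = -0.6 + 4.6·16 = 73
e = 72 − 73 = -1
e/s = -1 / 2.160 = -0.46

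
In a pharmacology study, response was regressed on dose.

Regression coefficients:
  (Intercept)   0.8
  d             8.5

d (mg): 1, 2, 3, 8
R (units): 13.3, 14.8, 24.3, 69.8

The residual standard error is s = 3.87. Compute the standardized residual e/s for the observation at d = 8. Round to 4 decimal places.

0.2584

R̂ = 0.8 + 8.5·8 = 68.8
e = 69.8 − 68.8 = 1
e/s = 1 / 3.87 = 0.2584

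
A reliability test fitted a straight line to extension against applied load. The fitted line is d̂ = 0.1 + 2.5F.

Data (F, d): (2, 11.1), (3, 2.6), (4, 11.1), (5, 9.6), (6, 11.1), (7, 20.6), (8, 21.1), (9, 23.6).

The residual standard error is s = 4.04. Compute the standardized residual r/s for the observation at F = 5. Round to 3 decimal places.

d̂ = 0.1 + 2.5·5 = 12.6
r = 9.6 − 12.6 = -3
r/s = -3 / 4.04 = -0.743

-0.743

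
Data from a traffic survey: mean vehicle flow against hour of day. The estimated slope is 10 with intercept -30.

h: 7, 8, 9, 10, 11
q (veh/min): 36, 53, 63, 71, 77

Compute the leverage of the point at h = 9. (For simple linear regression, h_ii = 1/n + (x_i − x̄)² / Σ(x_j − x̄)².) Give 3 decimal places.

h = 0.200

h̄ = (7 + 8 + 9 + 10 + 11)/5 = 9
Σ(h − h̄)² = 4 + 1 + 0 + 1 + 4 = 10
h = 1/5 + (0)²/10 = 0.2 + 0 = 0.200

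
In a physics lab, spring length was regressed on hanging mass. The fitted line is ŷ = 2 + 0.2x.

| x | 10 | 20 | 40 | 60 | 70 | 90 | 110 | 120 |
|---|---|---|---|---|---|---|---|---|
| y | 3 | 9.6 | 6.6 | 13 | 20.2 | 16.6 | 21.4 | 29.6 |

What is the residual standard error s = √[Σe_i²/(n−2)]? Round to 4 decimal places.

s = 3.5459

x=10: ŷ = 2 + 0.2·10 = 4; e = 3 − 4 = -1
x=20: ŷ = 2 + 0.2·20 = 6; e = 9.6 − 6 = 3.6
x=40: ŷ = 2 + 0.2·40 = 10; e = 6.6 − 10 = -3.4
x=60: ŷ = 2 + 0.2·60 = 14; e = 13 − 14 = -1
x=70: ŷ = 2 + 0.2·70 = 16; e = 20.2 − 16 = 4.2
x=90: ŷ = 2 + 0.2·90 = 20; e = 16.6 − 20 = -3.4
x=110: ŷ = 2 + 0.2·110 = 24; e = 21.4 − 24 = -2.6
x=120: ŷ = 2 + 0.2·120 = 26; e = 29.6 − 26 = 3.6
SSE = 1 + 12.96 + 11.56 + 1 + 17.64 + 11.56 + 6.76 + 12.96 = 75.44
s = √(75.44/6) = √12.5733 ≈ 3.5459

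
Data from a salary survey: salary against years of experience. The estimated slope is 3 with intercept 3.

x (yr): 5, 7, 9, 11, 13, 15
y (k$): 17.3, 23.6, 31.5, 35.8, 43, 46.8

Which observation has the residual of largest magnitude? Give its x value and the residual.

x=5: ŷ = 3 + 3·5 = 18; r = 17.3 − 18 = -0.7
x=7: ŷ = 3 + 3·7 = 24; r = 23.6 − 24 = -0.4
x=9: ŷ = 3 + 3·9 = 30; r = 31.5 − 30 = 1.5
x=11: ŷ = 3 + 3·11 = 36; r = 35.8 − 36 = -0.2
x=13: ŷ = 3 + 3·13 = 42; r = 43 − 42 = 1
x=15: ŷ = 3 + 3·15 = 48; r = 46.8 − 48 = -1.2
Largest |r| is 1.5 at x = 9, residual 1.5.

x = 9, r = 1.5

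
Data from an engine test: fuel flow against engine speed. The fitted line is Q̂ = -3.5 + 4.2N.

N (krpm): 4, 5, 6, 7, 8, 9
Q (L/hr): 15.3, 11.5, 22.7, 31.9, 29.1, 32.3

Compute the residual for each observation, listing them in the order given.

2, -6, 1, 6, -1, -2

N=4: Q̂ = -3.5 + 4.2·4 = 13.3; e = 15.3 − 13.3 = 2
N=5: Q̂ = -3.5 + 4.2·5 = 17.5; e = 11.5 − 17.5 = -6
N=6: Q̂ = -3.5 + 4.2·6 = 21.7; e = 22.7 − 21.7 = 1
N=7: Q̂ = -3.5 + 4.2·7 = 25.9; e = 31.9 − 25.9 = 6
N=8: Q̂ = -3.5 + 4.2·8 = 30.1; e = 29.1 − 30.1 = -1
N=9: Q̂ = -3.5 + 4.2·9 = 34.3; e = 32.3 − 34.3 = -2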